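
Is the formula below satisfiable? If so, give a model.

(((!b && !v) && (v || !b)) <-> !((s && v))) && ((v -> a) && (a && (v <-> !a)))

s = False, a = True, b = False, v = False

  ((!b && !v) && (v || !b)) <-> !((s && v)) = True
    (!b && !v) && (v || !b) = True
      !b && !v = True
        !b = True
        !v = True
      v || !b = True
        !b = True
    !((s && v)) = True
      s && v = False
  (v -> a) && (a && (v <-> !a)) = True
    v -> a = True
    a && (v <-> !a) = True
      v <-> !a = True
        !a = False
Both conjuncts True, so the formula holds.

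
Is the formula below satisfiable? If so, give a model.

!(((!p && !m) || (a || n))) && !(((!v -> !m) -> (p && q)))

q: False, m: True, n: False, a: False, p: True, v: True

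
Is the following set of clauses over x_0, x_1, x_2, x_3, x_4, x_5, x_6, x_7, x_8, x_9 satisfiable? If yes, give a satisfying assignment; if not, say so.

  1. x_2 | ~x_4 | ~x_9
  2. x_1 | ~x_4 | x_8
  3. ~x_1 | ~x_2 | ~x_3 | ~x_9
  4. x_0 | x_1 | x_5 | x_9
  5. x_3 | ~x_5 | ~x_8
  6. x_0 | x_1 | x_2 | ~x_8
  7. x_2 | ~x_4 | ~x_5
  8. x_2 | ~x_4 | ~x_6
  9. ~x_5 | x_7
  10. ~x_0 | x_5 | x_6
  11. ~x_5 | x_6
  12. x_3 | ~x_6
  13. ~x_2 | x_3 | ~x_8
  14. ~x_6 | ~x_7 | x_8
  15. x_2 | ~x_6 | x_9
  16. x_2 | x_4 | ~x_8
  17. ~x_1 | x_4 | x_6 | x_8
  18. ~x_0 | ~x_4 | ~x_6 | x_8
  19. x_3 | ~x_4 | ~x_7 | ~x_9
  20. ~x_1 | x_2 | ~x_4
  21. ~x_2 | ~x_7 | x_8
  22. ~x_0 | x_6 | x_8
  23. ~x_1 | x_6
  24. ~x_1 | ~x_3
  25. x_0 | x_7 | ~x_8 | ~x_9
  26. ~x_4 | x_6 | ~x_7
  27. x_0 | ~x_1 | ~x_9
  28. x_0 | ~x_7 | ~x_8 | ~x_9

x_0=T, x_1=F, x_2=T, x_3=T, x_4=T, x_5=F, x_6=T, x_7=F, x_8=T, x_9=T

Set x_0 = True.
Try x_1 = True:
  (~x_1 | x_6) forces x_6 = True.
  (x_3 | ~x_6) forces x_3 = True.
  clause (~x_1 | ~x_3) is falsified — backtrack.
So x_1 = False.
Set x_2 = True.
Set x_3 = True.
Set x_4 = True.
  then (x_1 | ~x_4 | x_8) forces x_8 = True.
Set x_5 = False.
  then (~x_0 | x_5 | x_6) forces x_6 = True.
Set x_7 = False.
Set x_9 = True.
All clauses satisfied.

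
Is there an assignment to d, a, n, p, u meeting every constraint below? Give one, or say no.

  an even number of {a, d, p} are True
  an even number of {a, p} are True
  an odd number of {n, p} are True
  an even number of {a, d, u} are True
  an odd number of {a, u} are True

Unsatisfiable — no assignment works.

Adding constraints 1, 2, 4, 5 mod 2: every variable appears an even number of times on the left, so the left side is 0.
But the right sides sum to 1 (mod 2). 0 ≠ 1 — the system is inconsistent.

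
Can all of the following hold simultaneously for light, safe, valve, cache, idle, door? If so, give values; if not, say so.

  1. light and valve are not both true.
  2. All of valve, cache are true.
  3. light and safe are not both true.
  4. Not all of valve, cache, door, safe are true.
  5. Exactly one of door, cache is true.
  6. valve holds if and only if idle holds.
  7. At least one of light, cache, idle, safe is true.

light = False, safe = True, valve = True, cache = True, idle = True, door = False

  (1) light=F, valve=T — not both ✓
  (2) {valve, cache}: all 2 true ✓
  (3) light=F, safe=T — not both ✓
  (4) {valve, cache, door, safe}: 3/4 true — not all ✓
  (5) {door, cache}: 1 true — exactly one ✓
  (6) valve=T, idle=T — same ✓
  (7) {light, cache, idle, safe}: 3 true — at least one ✓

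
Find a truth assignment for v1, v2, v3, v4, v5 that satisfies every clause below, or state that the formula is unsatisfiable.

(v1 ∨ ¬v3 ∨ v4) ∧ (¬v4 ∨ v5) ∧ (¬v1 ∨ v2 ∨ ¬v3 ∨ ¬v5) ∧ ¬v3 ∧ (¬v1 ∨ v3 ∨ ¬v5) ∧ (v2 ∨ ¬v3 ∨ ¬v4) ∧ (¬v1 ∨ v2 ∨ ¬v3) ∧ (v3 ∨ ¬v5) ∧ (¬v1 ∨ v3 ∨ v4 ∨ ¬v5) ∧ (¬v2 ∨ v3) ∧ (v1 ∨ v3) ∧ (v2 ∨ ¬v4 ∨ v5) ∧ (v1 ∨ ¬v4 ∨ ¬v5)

v1 = True, v2 = False, v3 = False, v4 = False, v5 = False

Unit clause (¬v3) forces v3 = False.
In (v3 ∨ ¬v5) only ¬v5 is left, so v5 = False.
In (¬v2 ∨ v3) only ¬v2 is left, so v2 = False.
In (v1 ∨ v3) only v1 is left, so v1 = True.
In (v2 ∨ ¬v4 ∨ v5) only ¬v4 is left, so v4 = False.
All clauses satisfied.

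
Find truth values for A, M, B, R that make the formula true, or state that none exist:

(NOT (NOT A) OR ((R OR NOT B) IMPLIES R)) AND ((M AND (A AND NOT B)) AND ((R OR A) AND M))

A = True; M = True; B = False; R = True

  NOT (NOT A) OR ((R OR NOT B) IMPLIES R) = True
    NOT (NOT A) = True
      NOT A = False
    (R OR NOT B) IMPLIES R = True
      R OR NOT B = True
        NOT B = True
  (M AND (A AND NOT B)) AND ((R OR A) AND M) = True
    M AND (A AND NOT B) = True
      A AND NOT B = True
        NOT B = True
    (R OR A) AND M = True
      R OR A = True
Both conjuncts True, so the formula holds.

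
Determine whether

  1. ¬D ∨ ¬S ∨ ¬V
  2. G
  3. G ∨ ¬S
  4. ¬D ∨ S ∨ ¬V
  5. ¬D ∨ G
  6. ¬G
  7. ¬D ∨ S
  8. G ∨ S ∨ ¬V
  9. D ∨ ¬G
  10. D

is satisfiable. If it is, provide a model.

Unsatisfiable — no assignment works.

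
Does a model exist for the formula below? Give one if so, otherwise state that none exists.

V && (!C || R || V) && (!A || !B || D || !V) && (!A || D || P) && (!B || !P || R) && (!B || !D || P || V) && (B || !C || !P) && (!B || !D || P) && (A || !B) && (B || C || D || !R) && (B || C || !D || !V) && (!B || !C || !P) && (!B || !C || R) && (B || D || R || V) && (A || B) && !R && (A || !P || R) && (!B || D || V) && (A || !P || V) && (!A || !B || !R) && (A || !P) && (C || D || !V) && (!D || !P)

B=F, D=T, V=T, P=F, R=F, A=T, C=T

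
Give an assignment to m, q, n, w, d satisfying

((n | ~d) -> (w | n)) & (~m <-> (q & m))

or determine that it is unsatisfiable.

m = True, q = False, n = False, w = False, d = True

  (n | ~d) -> (w | n) = True
    n | ~d = False
      ~d = False
    w | n = False
  ~m <-> (q & m) = True
    ~m = False
    q & m = False
Both conjuncts True, so the formula holds.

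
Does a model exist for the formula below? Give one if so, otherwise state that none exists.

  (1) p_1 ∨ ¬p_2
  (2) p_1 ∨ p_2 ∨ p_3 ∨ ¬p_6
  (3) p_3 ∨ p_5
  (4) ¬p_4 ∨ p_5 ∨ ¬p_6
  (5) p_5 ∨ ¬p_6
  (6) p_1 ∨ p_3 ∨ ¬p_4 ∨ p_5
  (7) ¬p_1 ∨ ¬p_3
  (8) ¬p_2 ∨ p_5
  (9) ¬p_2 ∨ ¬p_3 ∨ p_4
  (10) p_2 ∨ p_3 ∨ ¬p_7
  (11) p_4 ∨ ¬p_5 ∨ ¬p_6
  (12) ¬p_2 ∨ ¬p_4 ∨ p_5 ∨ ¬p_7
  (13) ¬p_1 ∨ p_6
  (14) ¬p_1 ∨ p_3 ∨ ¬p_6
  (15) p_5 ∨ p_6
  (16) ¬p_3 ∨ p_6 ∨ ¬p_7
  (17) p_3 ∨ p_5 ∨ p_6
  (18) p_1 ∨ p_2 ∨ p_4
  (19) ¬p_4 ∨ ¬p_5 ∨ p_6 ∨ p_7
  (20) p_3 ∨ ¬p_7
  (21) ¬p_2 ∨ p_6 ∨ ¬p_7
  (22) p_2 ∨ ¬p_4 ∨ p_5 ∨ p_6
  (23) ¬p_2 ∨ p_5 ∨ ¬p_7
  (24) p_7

Unit clause (p_7) forces p_7 = True.
In (p_3 ∨ ¬p_7) only p_3 is left, so p_3 = True.
In (¬p_1 ∨ ¬p_3) only ¬p_1 is left, so p_1 = False.
In (¬p_3 ∨ p_6 ∨ ¬p_7) only p_6 is left, so p_6 = True.
In (p_1 ∨ ¬p_2) only ¬p_2 is left, so p_2 = False.
In (p_5 ∨ ¬p_6) only p_5 is left, so p_5 = True.
In (p_4 ∨ ¬p_5 ∨ ¬p_6) only p_4 is left, so p_4 = True.
All clauses satisfied.

p_1: False, p_2: False, p_3: True, p_4: True, p_5: True, p_6: True, p_7: True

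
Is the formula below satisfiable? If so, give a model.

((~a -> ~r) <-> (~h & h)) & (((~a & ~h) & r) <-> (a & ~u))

a: False, h: True, u: False, r: True

  (~a -> ~r) <-> (~h & h) = True
    ~a -> ~r = False
      ~a = True
      ~r = False
    ~h & h = False
      ~h = False
  ((~a & ~h) & r) <-> (a & ~u) = True
    (~a & ~h) & r = False
      ~a & ~h = False
        ~a = True
        ~h = False
    a & ~u = False
      ~u = True
Both conjuncts True, so the formula holds.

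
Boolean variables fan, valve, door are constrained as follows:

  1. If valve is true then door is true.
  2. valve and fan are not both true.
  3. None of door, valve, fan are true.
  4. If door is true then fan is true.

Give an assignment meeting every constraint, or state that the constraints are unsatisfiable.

fan: False; valve: False; door: False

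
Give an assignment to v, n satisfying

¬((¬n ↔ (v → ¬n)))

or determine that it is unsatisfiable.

v: False, n: True

  ¬((¬n ↔ (v → ¬n))) = True
    ¬n ↔ (v → ¬n) = False
      ¬n = False
      v → ¬n = True
        ¬n = False
The formula evaluates to True.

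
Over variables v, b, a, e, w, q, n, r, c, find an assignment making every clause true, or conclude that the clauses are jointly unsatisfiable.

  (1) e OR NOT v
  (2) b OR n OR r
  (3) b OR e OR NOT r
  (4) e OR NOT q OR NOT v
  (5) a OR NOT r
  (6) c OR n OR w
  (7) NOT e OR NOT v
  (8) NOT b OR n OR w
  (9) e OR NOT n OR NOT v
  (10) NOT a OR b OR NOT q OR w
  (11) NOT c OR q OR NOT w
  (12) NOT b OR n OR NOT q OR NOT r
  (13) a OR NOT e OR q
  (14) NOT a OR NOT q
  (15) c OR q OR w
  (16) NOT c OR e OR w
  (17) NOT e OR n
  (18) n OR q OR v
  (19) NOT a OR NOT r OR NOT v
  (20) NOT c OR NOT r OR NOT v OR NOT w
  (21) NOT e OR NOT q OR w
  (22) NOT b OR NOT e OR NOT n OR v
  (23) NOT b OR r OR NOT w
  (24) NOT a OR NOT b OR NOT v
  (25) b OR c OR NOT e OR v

v = False; b = True; a = True; e = False; w = True; q = False; n = True; r = True; c = False

Try v = True:
  (e OR NOT v) forces e = True.
  clause (NOT e OR NOT v) is falsified — backtrack.
So v = False.
Set b = True.
Set a = True.
  then (NOT a OR NOT q) forces q = False.
  then (n OR q OR v) forces n = True.
  then (NOT b OR NOT e OR NOT n OR v) forces e = False.
Set w = True.
  then (NOT c OR q OR NOT w) forces c = False.
  then (NOT b OR r OR NOT w) forces r = True.
All clauses satisfied.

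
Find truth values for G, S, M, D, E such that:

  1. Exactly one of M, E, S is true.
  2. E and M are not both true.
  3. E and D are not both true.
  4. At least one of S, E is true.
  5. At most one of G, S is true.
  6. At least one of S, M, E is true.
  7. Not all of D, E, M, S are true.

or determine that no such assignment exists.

G = False, S = True, M = False, D = True, E = False

  (1) {M, E, S}: 1 true — exactly one ✓
  (2) E=F, M=F — not both ✓
  (3) E=F, D=T — not both ✓
  (4) {S, E}: 1 true — at least one ✓
  (5) {G, S}: 1 true — at most one ✓
  (6) {S, M, E}: 1 true — at least one ✓
  (7) {D, E, M, S}: 2/4 true — not all ✓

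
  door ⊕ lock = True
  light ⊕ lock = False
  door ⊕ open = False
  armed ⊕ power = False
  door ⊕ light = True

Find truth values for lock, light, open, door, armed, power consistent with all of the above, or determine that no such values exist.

lock = False; light = False; open = True; door = True; armed = False; power = False

door ⊕ lock = T ⊕ F = True ✓
light ⊕ lock = F ⊕ F = False ✓
door ⊕ open = T ⊕ T = False ✓
armed ⊕ power = F ⊕ F = False ✓
door ⊕ light = T ⊕ F = True ✓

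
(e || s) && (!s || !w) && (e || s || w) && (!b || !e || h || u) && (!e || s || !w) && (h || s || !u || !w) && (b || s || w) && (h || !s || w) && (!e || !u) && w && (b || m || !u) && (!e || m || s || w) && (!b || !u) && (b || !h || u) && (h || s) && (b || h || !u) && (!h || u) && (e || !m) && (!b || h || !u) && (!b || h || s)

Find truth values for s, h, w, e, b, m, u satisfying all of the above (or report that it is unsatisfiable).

Case w = True:
  (!s || !w) forces s = False.
  (e || s) forces e = True.
  Clause (!e || s || !w) is falsified — contradiction.
Case w = False:
  Clause (w) is falsified — contradiction.
Both cases fail, so the formula is unsatisfiable.

UNSATISFIABLE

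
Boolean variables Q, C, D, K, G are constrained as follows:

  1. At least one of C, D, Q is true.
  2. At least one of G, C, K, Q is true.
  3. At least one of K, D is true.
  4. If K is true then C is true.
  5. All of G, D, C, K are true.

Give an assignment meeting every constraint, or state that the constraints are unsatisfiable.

Q = True, C = True, D = True, K = True, G = True

  (1) {C, D, Q}: 3 true — at least one ✓
  (2) {G, C, K, Q}: 4 true — at least one ✓
  (3) {K, D}: 2 true — at least one ✓
  (4) K=T ⇒ C: T ✓
  (5) {G, D, C, K}: all 4 true ✓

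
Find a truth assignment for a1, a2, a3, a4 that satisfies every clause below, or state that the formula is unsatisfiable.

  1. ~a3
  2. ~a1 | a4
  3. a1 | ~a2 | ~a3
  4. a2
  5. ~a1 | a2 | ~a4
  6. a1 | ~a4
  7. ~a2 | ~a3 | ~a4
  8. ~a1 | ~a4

Unit clause (~a3) forces a3 = False.
Unit clause (a2) forces a2 = True.
Try a1 = True:
  (~a1 | a4) forces a4 = True.
  clause (~a1 | ~a4) is falsified — backtrack.
So a1 = False.
  then (a1 | ~a4) forces a4 = False.
All clauses satisfied.

a1: False, a2: True, a3: False, a4: False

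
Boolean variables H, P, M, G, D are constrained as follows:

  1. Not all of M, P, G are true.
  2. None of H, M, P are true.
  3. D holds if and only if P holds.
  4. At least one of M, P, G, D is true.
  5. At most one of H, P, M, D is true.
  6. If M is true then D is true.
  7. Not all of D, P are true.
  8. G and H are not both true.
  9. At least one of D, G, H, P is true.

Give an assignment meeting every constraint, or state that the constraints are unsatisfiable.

H=F, P=F, M=F, G=T, D=F

  (1) {M, P, G}: 1/3 true — not all ✓
  (2) {H, M, P}: 0 true — none ✓
  (3) D=F, P=F — same ✓
  (4) {M, P, G, D}: 1 true — at least one ✓
  (5) {H, P, M, D}: 0 true — at most one ✓
  (6) M=F ⇒ D: vacuous ✓
  (7) {D, P}: 0/2 true — not all ✓
  (8) G=T, H=F — not both ✓
  (9) {D, G, H, P}: 1 true — at least one ✓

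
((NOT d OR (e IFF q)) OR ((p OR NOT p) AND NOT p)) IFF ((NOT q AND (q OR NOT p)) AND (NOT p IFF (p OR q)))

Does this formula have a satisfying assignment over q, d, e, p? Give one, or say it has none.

q=T, d=T, e=F, p=T

  ((NOT d OR (e IFF q)) OR ((p OR NOT p) AND NOT p)) IFF ((NOT q AND (q OR NOT p)) AND (NOT p IFF (p OR q))) = True
    (NOT d OR (e IFF q)) OR ((p OR NOT p) AND NOT p) = False
      NOT d OR (e IFF q) = False
        NOT d = False
        e IFF q = False
      (p OR NOT p) AND NOT p = False
        p OR NOT p = True
          NOT p = False
        NOT p = False
    (NOT q AND (q OR NOT p)) AND (NOT p IFF (p OR q)) = False
      NOT q AND (q OR NOT p) = False
        NOT q = False
        q OR NOT p = True
          NOT p = False
      NOT p IFF (p OR q) = False
        NOT p = False
        p OR q = True
The formula evaluates to True.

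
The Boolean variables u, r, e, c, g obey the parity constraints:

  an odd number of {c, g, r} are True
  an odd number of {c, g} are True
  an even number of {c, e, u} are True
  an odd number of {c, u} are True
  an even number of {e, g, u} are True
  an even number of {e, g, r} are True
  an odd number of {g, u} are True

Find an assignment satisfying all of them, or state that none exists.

Adding constraints 2, 3, 5 mod 2: every variable appears an even number of times on the left, so the left side is 0.
But the right sides sum to 1 (mod 2). 0 ≠ 1 — the system is inconsistent.

The formula is unsatisfiable.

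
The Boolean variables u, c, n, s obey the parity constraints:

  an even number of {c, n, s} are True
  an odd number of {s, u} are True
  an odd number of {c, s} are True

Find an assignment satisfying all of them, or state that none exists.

u=F; c=F; n=T; s=T

{c, n, s}: 2 true → even ✓
{s, u}: 1 true → odd ✓
{c, s}: 1 true → odd ✓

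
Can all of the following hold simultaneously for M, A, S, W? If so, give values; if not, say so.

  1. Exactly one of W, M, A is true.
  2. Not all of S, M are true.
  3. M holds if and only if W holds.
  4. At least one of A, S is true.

M=F, A=T, S=F, W=F

  (1) {W, M, A}: 1 true — exactly one ✓
  (2) {S, M}: 0/2 true — not all ✓
  (3) M=F, W=F — same ✓
  (4) {A, S}: 1 true — at least one ✓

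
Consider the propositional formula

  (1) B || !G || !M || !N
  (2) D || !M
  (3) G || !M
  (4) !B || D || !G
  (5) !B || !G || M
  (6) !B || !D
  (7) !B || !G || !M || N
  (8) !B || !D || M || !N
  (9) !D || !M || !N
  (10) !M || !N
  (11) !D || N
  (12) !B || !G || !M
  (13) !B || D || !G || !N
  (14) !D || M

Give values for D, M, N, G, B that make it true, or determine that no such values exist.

D = False; M = False; N = False; G = False; B = False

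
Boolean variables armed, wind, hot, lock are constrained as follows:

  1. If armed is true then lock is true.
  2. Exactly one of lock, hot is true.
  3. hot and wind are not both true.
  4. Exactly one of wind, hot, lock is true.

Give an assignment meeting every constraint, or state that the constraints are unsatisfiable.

armed: True, wind: False, hot: False, lock: True

  (1) armed=T ⇒ lock: T ✓
  (2) {lock, hot}: 1 true — exactly one ✓
  (3) hot=F, wind=F — not both ✓
  (4) {wind, hot, lock}: 1 true — exactly one ✓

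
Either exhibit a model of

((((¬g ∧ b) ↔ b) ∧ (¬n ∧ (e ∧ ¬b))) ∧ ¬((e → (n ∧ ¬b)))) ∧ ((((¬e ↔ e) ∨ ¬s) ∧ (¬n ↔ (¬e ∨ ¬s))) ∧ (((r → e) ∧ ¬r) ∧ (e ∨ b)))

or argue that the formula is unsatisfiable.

g = False; r = False; n = False; s = False; e = True; b = False

  (((¬g ∧ b) ↔ b) ∧ (¬n ∧ (e ∧ ¬b))) ∧ ¬((e → (n ∧ ¬b))) = True
    ((¬g ∧ b) ↔ b) ∧ (¬n ∧ (e ∧ ¬b)) = True
      (¬g ∧ b) ↔ b = True
        ¬g ∧ b = False
          ¬g = True
      ¬n ∧ (e ∧ ¬b) = True
        ¬n = True
        e ∧ ¬b = True
          ¬b = True
    ¬((e → (n ∧ ¬b))) = True
      e → (n ∧ ¬b) = False
        n ∧ ¬b = False
          ¬b = True
  (((¬e ↔ e) ∨ ¬s) ∧ (¬n ↔ (¬e ∨ ¬s))) ∧ (((r → e) ∧ ¬r) ∧ (e ∨ b)) = True
    ((¬e ↔ e) ∨ ¬s) ∧ (¬n ↔ (¬e ∨ ¬s)) = True
      (¬e ↔ e) ∨ ¬s = True
        ¬e ↔ e = False
          ¬e = False
        ¬s = True
      ¬n ↔ (¬e ∨ ¬s) = True
        ¬n = True
        ¬e ∨ ¬s = True
          ¬e = False
          ¬s = True
    ((r → e) ∧ ¬r) ∧ (e ∨ b) = True
      (r → e) ∧ ¬r = True
        r → e = True
        ¬r = True
      e ∨ b = True
Both conjuncts True, so the formula holds.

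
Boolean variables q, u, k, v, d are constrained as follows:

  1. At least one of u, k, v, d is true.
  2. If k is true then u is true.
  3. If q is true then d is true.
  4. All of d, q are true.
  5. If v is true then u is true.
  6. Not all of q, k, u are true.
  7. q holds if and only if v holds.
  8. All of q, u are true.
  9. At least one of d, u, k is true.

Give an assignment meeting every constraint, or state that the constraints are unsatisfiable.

q = True, u = True, k = False, v = True, d = True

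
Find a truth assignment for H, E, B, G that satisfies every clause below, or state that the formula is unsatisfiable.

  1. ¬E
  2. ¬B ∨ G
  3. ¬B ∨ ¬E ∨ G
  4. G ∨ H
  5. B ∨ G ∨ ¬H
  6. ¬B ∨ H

Unit clause (¬E) forces E = False.
Set H = True.
Set B = False.
  then (B ∨ G ∨ ¬H) forces G = True.
Check each clause:
  (¬E): ¬E holds.
  (¬B ∨ G): ¬B holds.
  (¬B ∨ ¬E ∨ G): ¬B holds.
  (G ∨ H): G holds.
  (B ∨ G ∨ ¬H): G holds.
  (¬B ∨ H): ¬B holds.
All clauses satisfied.

H = True; E = False; B = False; G = True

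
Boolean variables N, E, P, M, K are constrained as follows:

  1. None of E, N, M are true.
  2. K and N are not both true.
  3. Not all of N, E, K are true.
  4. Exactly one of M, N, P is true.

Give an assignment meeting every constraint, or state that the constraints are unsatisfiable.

N: False; E: False; P: True; M: False; K: True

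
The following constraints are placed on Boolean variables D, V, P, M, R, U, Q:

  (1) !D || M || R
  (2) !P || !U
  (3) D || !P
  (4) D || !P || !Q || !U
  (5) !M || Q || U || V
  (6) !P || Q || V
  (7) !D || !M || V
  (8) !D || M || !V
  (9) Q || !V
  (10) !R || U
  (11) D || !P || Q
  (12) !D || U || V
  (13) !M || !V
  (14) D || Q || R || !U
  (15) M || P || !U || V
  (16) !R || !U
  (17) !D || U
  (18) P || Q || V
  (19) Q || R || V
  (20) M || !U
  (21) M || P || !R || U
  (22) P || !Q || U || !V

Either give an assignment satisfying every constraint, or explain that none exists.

Set D = False.
  then (D || !P) forces P = False.
Try V = True:
  (Q || !V) forces Q = True.
  (!M || !V) forces M = False.
  (M || !U) forces U = False.
  clause (P || !Q || U || !V) is falsified — backtrack.
So V = False.
  then (P || Q || V) forces Q = True.
Set M = True.
Try R = True:
  (!R || U) forces U = True.
  clause (!R || !U) is falsified — backtrack.
So R = False.
Set U = True.
All clauses satisfied.

D = False; V = False; P = False; M = True; R = False; U = True; Q = True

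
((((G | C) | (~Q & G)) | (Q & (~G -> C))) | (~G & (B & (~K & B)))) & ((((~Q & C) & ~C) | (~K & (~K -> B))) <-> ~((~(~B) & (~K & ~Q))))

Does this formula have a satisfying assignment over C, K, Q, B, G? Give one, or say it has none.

C: False; K: False; Q: True; B: True; G: False

  (((G | C) | (~Q & G)) | (Q & (~G -> C))) | (~G & (B & (~K & B))) = True
    ((G | C) | (~Q & G)) | (Q & (~G -> C)) = False
      (G | C) | (~Q & G) = False
        G | C = False
        ~Q & G = False
          ~Q = False
      Q & (~G -> C) = False
        ~G -> C = False
          ~G = True
    ~G & (B & (~K & B)) = True
      ~G = True
      B & (~K & B) = True
        ~K & B = True
          ~K = True
  (((~Q & C) & ~C) | (~K & (~K -> B))) <-> ~((~(~B) & (~K & ~Q))) = True
    ((~Q & C) & ~C) | (~K & (~K -> B)) = True
      (~Q & C) & ~C = False
        ~Q & C = False
          ~Q = False
        ~C = True
      ~K & (~K -> B) = True
        ~K = True
        ~K -> B = True
          ~K = True
    ~((~(~B) & (~K & ~Q))) = True
      ~(~B) & (~K & ~Q) = False
        ~(~B) = True
          ~B = False
        ~K & ~Q = False
          ~K = True
          ~Q = False
Both conjuncts True, so the formula holds.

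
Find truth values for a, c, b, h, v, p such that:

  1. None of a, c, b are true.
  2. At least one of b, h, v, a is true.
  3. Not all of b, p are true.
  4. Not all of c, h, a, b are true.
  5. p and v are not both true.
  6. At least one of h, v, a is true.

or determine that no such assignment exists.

a = False, c = False, b = False, h = False, v = True, p = False

  (1) {a, c, b}: 0 true — none ✓
  (2) {b, h, v, a}: 1 true — at least one ✓
  (3) {b, p}: 0/2 true — not all ✓
  (4) {c, h, a, b}: 0/4 true — not all ✓
  (5) p=F, v=T — not both ✓
  (6) {h, v, a}: 1 true — at least one ✓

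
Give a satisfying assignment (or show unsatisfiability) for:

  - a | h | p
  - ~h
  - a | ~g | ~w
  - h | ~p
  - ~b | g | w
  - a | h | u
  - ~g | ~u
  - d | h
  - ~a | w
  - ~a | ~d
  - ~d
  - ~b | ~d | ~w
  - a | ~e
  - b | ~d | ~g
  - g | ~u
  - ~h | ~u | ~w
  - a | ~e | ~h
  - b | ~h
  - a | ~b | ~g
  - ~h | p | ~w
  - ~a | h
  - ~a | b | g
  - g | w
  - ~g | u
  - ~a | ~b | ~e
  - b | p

Case d = True:
  Clause (~d) is falsified — contradiction.
Case d = False:
  (~h) forces h = False.
  Clause (d | h) is falsified — contradiction.
Both cases fail, so the formula is unsatisfiable.

The formula is unsatisfiable.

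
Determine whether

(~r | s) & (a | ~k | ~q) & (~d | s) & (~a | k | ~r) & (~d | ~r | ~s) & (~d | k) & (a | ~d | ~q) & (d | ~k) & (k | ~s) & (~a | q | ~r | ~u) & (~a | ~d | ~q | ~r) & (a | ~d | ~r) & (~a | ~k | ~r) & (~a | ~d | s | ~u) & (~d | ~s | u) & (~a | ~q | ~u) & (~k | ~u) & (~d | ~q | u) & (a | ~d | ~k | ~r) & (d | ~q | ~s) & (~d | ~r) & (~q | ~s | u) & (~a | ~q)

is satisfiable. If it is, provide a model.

r = False; u = True; d = False; q = False; a = True; k = False; s = False

Try r = True:
  (~r | s) forces s = True.
  (~d | ~r | ~s) forces d = False.
  (d | ~k) forces k = False.
  clause (k | ~s) is falsified — backtrack.
So r = False.
Set u = True.
  then (~k | ~u) forces k = False.
  then (~d | k) forces d = False.
  then (k | ~s) forces s = False.
Set q = False.
Set a = True.
All clauses satisfied.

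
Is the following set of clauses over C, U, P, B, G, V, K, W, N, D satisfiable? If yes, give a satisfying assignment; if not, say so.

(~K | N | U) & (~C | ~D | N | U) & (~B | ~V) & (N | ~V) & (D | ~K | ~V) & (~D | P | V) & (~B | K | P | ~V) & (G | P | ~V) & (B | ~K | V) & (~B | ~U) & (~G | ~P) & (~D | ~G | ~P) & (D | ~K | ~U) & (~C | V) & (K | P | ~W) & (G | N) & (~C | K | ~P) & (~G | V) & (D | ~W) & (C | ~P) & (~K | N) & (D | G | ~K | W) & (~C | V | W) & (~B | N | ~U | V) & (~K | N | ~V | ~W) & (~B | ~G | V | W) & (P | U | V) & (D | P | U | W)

Set C = True.
  then (~C | V) forces V = True.
  then (~B | ~V) forces B = False.
  then (N | ~V) forces N = True.
Set U = False.
Set P = True.
  then (~G | ~P) forces G = False.
  then (~C | K | ~P) forces K = True.
  then (D | ~K | ~V) forces D = True.
Set W = True.
All clauses satisfied.

C = True, U = False, P = True, B = False, G = False, V = True, K = True, W = True, N = True, D = True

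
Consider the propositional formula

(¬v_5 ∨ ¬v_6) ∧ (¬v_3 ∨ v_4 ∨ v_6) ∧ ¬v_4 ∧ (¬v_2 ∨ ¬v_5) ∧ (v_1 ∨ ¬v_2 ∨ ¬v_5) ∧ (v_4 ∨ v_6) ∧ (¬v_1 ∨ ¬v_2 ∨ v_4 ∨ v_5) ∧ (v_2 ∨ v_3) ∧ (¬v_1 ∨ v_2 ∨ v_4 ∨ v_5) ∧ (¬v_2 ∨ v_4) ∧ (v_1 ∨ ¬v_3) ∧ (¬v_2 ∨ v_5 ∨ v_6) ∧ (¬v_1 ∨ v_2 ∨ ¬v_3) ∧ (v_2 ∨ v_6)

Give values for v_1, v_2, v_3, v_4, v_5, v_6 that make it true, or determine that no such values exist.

The formula is unsatisfiable.

Case v_4 = True:
  Clause (¬v_4) is falsified — contradiction.
Case v_4 = False:
  (v_4 ∨ v_6) forces v_6 = True.
  (¬v_5 ∨ ¬v_6) forces v_5 = False.
  (¬v_2 ∨ v_4) forces v_2 = False.
  (v_2 ∨ v_3) forces v_3 = True.
  (¬v_1 ∨ v_2 ∨ v_4 ∨ v_5) forces v_1 = False.
  Clause (v_1 ∨ ¬v_3) is falsified — contradiction.
Both cases fail, so the formula is unsatisfiable.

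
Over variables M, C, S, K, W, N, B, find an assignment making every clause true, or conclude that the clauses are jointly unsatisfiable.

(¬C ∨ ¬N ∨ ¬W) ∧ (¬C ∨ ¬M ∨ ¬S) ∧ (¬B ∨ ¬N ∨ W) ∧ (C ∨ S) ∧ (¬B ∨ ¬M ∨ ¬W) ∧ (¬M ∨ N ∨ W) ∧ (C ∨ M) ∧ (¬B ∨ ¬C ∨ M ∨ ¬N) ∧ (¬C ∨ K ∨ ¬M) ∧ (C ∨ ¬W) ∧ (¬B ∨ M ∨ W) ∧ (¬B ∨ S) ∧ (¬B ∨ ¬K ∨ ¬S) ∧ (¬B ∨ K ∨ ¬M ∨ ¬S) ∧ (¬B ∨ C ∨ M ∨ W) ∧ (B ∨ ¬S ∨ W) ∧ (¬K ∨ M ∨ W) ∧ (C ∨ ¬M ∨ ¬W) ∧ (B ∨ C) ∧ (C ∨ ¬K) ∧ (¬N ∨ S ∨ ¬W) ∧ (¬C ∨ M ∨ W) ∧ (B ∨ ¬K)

M=F, C=T, S=T, K=F, W=T, N=F, B=F

Set M = False.
  then (C ∨ M) forces C = True.
  then (¬C ∨ M ∨ W) forces W = True.
  then (¬C ∨ ¬N ∨ ¬W) forces N = False.
Set S = True.
Try K = True:
  (¬B ∨ ¬K ∨ ¬S) forces B = False.
  clause (B ∨ ¬K) is falsified — backtrack.
So K = False.
Set B = False.
All clauses satisfied.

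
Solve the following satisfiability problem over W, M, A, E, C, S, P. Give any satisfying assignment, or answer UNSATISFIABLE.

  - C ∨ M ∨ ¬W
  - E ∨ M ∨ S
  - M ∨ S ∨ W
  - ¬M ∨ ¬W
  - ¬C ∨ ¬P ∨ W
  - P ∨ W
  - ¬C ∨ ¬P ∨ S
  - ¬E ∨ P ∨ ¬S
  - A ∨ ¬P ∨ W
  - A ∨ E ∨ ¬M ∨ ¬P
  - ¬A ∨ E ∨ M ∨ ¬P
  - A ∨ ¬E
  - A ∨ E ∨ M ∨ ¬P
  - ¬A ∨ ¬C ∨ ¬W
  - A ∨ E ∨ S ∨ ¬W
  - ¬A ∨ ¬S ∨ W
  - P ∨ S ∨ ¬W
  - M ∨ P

Set W = False.
  then (P ∨ W) forces P = True.
  then (A ∨ ¬P ∨ W) forces A = True.
  then (¬A ∨ ¬S ∨ W) forces S = False.
  then (M ∨ S ∨ W) forces M = True.
  then (¬C ∨ ¬P ∨ W) forces C = False.
Set E = False.
All clauses satisfied.

W=F, M=T, A=T, E=F, C=F, S=F, P=T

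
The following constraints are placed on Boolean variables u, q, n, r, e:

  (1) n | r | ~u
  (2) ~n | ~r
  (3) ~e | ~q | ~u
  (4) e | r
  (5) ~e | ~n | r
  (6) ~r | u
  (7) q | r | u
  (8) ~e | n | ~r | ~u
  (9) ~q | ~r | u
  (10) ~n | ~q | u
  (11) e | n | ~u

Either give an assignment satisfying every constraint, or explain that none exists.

u = False, q = True, n = False, r = False, e = True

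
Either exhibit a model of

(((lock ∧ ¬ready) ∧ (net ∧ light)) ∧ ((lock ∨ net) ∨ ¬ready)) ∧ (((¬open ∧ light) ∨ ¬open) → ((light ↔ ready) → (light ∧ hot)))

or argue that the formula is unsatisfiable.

lock = True, net = True, light = True, ready = False, hot = True, open = False

  ((lock ∧ ¬ready) ∧ (net ∧ light)) ∧ ((lock ∨ net) ∨ ¬ready) = True
    (lock ∧ ¬ready) ∧ (net ∧ light) = True
      lock ∧ ¬ready = True
        ¬ready = True
      net ∧ light = True
    (lock ∨ net) ∨ ¬ready = True
      lock ∨ net = True
      ¬ready = True
  ((¬open ∧ light) ∨ ¬open) → ((light ↔ ready) → (light ∧ hot)) = True
    (¬open ∧ light) ∨ ¬open = True
      ¬open ∧ light = True
        ¬open = True
      ¬open = True
    (light ↔ ready) → (light ∧ hot) = True
      light ↔ ready = False
      light ∧ hot = True
Both conjuncts True, so the formula holds.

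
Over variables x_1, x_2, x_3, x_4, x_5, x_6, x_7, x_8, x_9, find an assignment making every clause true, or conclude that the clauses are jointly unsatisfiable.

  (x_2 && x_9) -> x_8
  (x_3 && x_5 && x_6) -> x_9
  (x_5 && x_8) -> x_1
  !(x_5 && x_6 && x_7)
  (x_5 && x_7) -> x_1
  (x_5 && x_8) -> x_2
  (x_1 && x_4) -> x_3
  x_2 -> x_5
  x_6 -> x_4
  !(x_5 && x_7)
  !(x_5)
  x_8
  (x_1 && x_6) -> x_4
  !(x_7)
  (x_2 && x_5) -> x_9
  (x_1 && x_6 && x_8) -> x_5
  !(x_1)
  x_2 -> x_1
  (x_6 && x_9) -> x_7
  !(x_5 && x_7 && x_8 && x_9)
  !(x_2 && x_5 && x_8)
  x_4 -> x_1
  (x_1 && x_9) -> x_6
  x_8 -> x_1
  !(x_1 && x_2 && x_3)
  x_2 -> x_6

Case x_7 = True:
  Clause (!x_7) is falsified — contradiction.
Case x_7 = False:
  (x_8) forces x_8 = True.
  (!x_1) forces x_1 = False.
  Clause (x_1 || !x_8) is falsified — contradiction.
Both cases fail, so the formula is unsatisfiable.

No satisfying assignment exists.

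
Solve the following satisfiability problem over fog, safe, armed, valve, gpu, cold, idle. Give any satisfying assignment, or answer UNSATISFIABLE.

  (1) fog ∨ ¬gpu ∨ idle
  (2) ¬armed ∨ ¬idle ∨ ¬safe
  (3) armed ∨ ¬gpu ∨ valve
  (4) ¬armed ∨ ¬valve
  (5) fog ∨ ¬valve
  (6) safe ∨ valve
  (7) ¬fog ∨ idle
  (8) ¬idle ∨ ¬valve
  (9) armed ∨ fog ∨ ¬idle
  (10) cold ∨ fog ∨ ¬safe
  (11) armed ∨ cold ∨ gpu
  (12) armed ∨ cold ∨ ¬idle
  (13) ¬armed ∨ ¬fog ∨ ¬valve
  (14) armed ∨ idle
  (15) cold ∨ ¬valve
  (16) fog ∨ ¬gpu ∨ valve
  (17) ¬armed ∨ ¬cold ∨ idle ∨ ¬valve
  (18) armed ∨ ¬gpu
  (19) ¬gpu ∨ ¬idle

fog: False; safe: True; armed: True; valve: False; gpu: False; cold: True; idle: False

Set fog = False.
  then (fog ∨ ¬valve) forces valve = False.
  then (safe ∨ valve) forces safe = True.
  then (cold ∨ fog ∨ ¬safe) forces cold = True.
  then (fog ∨ ¬gpu ∨ valve) forces gpu = False.
Try armed = False:
  (armed ∨ fog ∨ ¬idle) forces idle = False.
  clause (armed ∨ idle) is falsified — backtrack.
So armed = True.
  then (¬armed ∨ ¬idle ∨ ¬safe) forces idle = False.
All clauses satisfied.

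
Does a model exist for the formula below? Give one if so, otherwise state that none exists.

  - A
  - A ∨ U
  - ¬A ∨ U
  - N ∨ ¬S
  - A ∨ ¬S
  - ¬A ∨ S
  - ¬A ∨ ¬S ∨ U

Unit clause (A) forces A = True.
In (¬A ∨ U) only U is left, so U = True.
In (¬A ∨ S) only S is left, so S = True.
In (N ∨ ¬S) only N is left, so N = True.
All clauses satisfied.

S=T, U=T, A=T, N=T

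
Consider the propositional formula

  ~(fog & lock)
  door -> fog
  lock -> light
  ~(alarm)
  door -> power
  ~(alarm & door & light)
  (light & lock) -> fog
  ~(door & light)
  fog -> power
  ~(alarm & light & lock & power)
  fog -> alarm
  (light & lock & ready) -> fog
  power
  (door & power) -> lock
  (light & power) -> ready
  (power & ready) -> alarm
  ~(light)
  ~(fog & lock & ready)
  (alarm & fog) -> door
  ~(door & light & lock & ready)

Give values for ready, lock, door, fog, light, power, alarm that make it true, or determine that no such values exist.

Unit clause (~light) forces light = False.
Unit clause (power) forces power = True.
In (light | ~lock) only ~lock is left, so lock = False.
Unit clause (~alarm) forces alarm = False.
In (~door | lock | ~power) only ~door is left, so door = False.
In (alarm | ~power | ~ready) only ~ready is left, so ready = False.
In (alarm | ~fog) only ~fog is left, so fog = False.
All clauses satisfied.

ready=F; lock=F; door=F; fog=F; light=F; power=T; alarm=F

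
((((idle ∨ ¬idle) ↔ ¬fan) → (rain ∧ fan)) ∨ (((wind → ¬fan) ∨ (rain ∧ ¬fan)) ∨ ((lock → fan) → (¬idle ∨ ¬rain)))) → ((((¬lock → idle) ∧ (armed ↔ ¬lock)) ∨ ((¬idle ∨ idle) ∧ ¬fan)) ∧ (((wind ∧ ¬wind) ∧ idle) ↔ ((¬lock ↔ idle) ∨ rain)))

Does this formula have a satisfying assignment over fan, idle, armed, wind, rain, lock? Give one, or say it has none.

fan: True; idle: True; armed: False; wind: True; rain: False; lock: True

  ((((idle ∨ ¬idle) ↔ ¬fan) → (rain ∧ fan)) ∨ (((wind → ¬fan) ∨ (rain ∧ ¬fan)) ∨ ((lock → fan) → (¬idle ∨ ¬rain)))) → ((((¬lock → idle) ∧ (armed ↔ ¬lock)) ∨ ((¬idle ∨ idle) ∧ ¬fan)) ∧ (((wind ∧ ¬wind) ∧ idle) ↔ ((¬lock ↔ idle) ∨ rain))) = True
    (((idle ∨ ¬idle) ↔ ¬fan) → (rain ∧ fan)) ∨ (((wind → ¬fan) ∨ (rain ∧ ¬fan)) ∨ ((lock → fan) → (¬idle ∨ ¬rain))) = True
      ((idle ∨ ¬idle) ↔ ¬fan) → (rain ∧ fan) = True
        (idle ∨ ¬idle) ↔ ¬fan = False
          idle ∨ ¬idle = True
            ¬idle = False
          ¬fan = False
        rain ∧ fan = False
      ((wind → ¬fan) ∨ (rain ∧ ¬fan)) ∨ ((lock → fan) → (¬idle ∨ ¬rain)) = True
        (wind → ¬fan) ∨ (rain ∧ ¬fan) = False
          wind → ¬fan = False
            ¬fan = False
          rain ∧ ¬fan = False
            ¬fan = False
        (lock → fan) → (¬idle ∨ ¬rain) = True
          lock → fan = True
          ¬idle ∨ ¬rain = True
            ¬idle = False
            ¬rain = True
    (((¬lock → idle) ∧ (armed ↔ ¬lock)) ∨ ((¬idle ∨ idle) ∧ ¬fan)) ∧ (((wind ∧ ¬wind) ∧ idle) ↔ ((¬lock ↔ idle) ∨ rain)) = True
      ((¬lock → idle) ∧ (armed ↔ ¬lock)) ∨ ((¬idle ∨ idle) ∧ ¬fan) = True
        (¬lock → idle) ∧ (armed ↔ ¬lock) = True
          ¬lock → idle = True
            ¬lock = False
          armed ↔ ¬lock = True
            ¬lock = False
        (¬idle ∨ idle) ∧ ¬fan = False
          ¬idle ∨ idle = True
            ¬idle = False
          ¬fan = False
      ((wind ∧ ¬wind) ∧ idle) ↔ ((¬lock ↔ idle) ∨ rain) = True
        (wind ∧ ¬wind) ∧ idle = False
          wind ∧ ¬wind = False
            ¬wind = False
        (¬lock ↔ idle) ∨ rain = False
          ¬lock ↔ idle = False
            ¬lock = False
The formula evaluates to True.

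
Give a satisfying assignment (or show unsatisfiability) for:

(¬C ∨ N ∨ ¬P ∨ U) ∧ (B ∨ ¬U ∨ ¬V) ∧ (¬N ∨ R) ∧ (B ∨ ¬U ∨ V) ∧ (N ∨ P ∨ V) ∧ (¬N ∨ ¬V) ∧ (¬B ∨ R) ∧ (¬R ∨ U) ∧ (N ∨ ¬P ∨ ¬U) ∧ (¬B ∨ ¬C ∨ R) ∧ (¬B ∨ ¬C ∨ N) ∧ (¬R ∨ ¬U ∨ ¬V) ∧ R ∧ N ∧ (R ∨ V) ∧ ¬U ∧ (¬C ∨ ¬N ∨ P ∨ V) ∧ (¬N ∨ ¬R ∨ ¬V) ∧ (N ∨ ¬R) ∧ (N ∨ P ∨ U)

Unsatisfiable — no assignment works.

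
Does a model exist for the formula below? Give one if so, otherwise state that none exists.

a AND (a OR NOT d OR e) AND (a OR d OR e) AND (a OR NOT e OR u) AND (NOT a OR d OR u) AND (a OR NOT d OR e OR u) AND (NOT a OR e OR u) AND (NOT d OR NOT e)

u = True, e = True, a = True, d = False

Unit clause (a) forces a = True.
Try u = False:
  (NOT a OR d OR u) forces d = True.
  (NOT a OR e OR u) forces e = True.
  clause (NOT d OR NOT e) is falsified — backtrack.
So u = True.
Set e = True.
  then (NOT d OR NOT e) forces d = False.
Check each clause:
  (a): a holds.
  (a OR NOT d OR e): a holds.
  (a OR d OR e): a holds.
  (a OR NOT e OR u): a holds.
  (NOT a OR d OR u): u holds.
  (a OR NOT d OR e OR u): a holds.
  (NOT a OR e OR u): e holds.
  (NOT d OR NOT e): NOT d holds.
All clauses satisfied.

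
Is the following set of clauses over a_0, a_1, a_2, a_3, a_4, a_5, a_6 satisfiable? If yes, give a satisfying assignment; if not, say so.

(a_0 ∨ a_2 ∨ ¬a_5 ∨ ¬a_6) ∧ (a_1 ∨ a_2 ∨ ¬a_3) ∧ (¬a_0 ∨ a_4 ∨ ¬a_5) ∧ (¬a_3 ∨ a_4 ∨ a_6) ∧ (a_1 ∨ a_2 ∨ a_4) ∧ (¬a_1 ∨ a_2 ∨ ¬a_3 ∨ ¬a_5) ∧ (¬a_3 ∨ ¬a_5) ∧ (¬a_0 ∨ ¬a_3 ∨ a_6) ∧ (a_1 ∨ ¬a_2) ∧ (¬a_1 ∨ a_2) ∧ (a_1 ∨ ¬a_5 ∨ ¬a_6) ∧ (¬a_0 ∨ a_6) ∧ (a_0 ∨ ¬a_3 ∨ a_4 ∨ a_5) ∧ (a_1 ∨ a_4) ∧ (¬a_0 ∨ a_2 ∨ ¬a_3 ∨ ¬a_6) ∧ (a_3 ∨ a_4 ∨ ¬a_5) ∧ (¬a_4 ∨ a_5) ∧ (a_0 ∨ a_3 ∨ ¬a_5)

Set a_0 = True.
  then (¬a_0 ∨ a_6) forces a_6 = True.
Try a_1 = False:
  (a_1 ∨ ¬a_2) forces a_2 = False.
  (a_1 ∨ a_2 ∨ ¬a_3) forces a_3 = False.
  (a_1 ∨ a_2 ∨ a_4) forces a_4 = True.
  (a_1 ∨ ¬a_5 ∨ ¬a_6) forces a_5 = False.
  clause (¬a_4 ∨ a_5) is falsified — backtrack.
So a_1 = True.
  then (¬a_1 ∨ a_2) forces a_2 = True.
Set a_3 = False.
Set a_4 = False.
  then (¬a_0 ∨ a_4 ∨ ¬a_5) forces a_5 = False.
All clauses satisfied.

a_0: True, a_1: True, a_2: True, a_3: False, a_4: False, a_5: False, a_6: True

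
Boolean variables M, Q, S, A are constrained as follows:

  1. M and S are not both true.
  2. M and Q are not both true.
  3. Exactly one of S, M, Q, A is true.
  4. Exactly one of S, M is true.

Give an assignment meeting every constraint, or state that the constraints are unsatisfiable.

M=F; Q=F; S=T; A=F

  (1) M=F, S=T — not both ✓
  (2) M=F, Q=F — not both ✓
  (3) {S, M, Q, A}: 1 true — exactly one ✓
  (4) {S, M}: 1 true — exactly one ✓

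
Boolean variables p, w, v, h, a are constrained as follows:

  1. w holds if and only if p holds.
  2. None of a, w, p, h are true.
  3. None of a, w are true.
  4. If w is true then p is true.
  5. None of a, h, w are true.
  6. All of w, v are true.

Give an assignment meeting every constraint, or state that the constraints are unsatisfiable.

The formula is unsatisfiable.

Case w = True:
  Constraint (2) is violated (w=T) — contradiction.
Case w = False:
  Constraint (6) is violated (w=F) — contradiction.
Both cases fail — unsatisfiable.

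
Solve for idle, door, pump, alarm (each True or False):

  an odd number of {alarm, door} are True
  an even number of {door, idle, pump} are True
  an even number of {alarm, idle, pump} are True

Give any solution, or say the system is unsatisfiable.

Adding constraints 1, 2, 3 mod 2: every variable appears an even number of times on the left, so the left side is 0.
But the right sides sum to 1 (mod 2). 0 ≠ 1 — the system is inconsistent.

The formula is unsatisfiable.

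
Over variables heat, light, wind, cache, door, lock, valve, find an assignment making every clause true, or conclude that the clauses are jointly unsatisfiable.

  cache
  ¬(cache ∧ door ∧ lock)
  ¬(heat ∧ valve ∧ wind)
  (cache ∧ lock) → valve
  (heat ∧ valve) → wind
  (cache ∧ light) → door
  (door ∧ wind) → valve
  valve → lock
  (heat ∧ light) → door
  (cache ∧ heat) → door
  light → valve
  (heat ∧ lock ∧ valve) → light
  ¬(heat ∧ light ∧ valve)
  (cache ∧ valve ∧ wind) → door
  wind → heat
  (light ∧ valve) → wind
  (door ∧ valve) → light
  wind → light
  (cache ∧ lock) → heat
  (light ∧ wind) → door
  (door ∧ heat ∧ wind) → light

Unit clause (cache) forces cache = True.
Set heat = False.
  then (¬cache ∨ heat ∨ ¬lock) forces lock = False.
  then (heat ∨ ¬wind) forces wind = False.
  then (lock ∨ ¬valve) forces valve = False.
  then (¬light ∨ valve) forces light = False.
Set door = False.
All clauses satisfied.

heat=F, light=F, wind=F, cache=T, door=F, lock=F, valve=F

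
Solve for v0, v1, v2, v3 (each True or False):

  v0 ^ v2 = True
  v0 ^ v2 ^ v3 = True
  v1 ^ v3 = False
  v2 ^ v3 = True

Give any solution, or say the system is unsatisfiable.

v0: False, v1: False, v2: True, v3: False

v0 ^ v2 = F ^ T = True ✓
v0 ^ v2 ^ v3 = F ^ T ^ F = True ✓
v1 ^ v3 = F ^ F = False ✓
v2 ^ v3 = T ^ F = True ✓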